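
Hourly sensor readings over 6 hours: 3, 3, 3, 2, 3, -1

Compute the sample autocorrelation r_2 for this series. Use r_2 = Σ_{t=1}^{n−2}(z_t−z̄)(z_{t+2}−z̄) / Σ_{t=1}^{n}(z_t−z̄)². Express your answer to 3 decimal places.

0.139

Mean z̄ = (3 + 3 + 3 + 2 + 3 − 1)/6 = 2.1667
Deviations from mean: 0.8333, 0.8333, 0.8333, -0.1667, 0.8333, -3.1667
Σ(z_t−z̄)(z_{t+2}−z̄) = (0.6944) + (-0.1389) + (0.6944) + (0.5278) = 1.7778
Denominator Σ(z_t−z̄)² = 12.8333
r_2 = 1.7778 / 12.8333 = 0.139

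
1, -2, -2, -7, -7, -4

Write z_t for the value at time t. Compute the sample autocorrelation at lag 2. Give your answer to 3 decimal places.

Mean z̄ = (1 − 2 − 2 − 7 − 7 − 4)/6 = -3.5000
Deviations from mean: 4.5000, 1.5000, 1.5000, -3.5000, -3.5000, -0.5000
Σ(z_t−z̄)(z_{t+2}−z̄) = (6.7500) + (-5.2500) + (-5.2500) + (1.7500) = -2.0000
Denominator Σ(z_t−z̄)² = 49.5000
r_2 = -2.0000 / 49.5000 = -0.040

-0.040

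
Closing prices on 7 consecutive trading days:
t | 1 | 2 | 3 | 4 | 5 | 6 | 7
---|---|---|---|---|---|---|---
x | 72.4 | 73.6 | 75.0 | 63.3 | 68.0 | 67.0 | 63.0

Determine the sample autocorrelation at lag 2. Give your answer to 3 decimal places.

Mean x̄ = (72.4 + 73.6 + 75.0 + 63.3 + 68.0 + 67.0 + 63.0)/7 = 68.9000
Deviations from mean: 3.5000, 4.7000, 6.1000, -5.6000, -0.9000, -1.9000, -5.9000
Σ(x_t−x̄)(x_{t+2}−x̄) = (21.3500) + (-26.3200) + (-5.4900) + (10.6400) + (5.3100) = 5.4900
Denominator Σ(x_t−x̄)² = 142.1400
r_2 = 5.4900 / 142.1400 = 0.039

0.039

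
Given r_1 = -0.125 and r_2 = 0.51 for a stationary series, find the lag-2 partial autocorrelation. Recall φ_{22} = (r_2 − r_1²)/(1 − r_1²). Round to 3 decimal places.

φ_{22} = (r_2 − r_1²) / (1 − r_1²)
r_1² = (-0.125)² = 0.015625
Numerator = 0.51 − 0.0156 = 0.4944; denominator = 1 − 0.0156 = 0.9844
φ_{22} = 0.4944 / 0.9844 = 0.502

0.502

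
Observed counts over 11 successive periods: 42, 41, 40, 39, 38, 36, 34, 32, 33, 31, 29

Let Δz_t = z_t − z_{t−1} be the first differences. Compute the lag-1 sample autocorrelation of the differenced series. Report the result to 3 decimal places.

-0.209

First differences Δz: -1, -1, -1, -1, -2, -2, -2, 1, -2, -2
Mean of differences = -1.3000
Numerator Σ(Δz_t−Δz̄)(Δz_{t+1}−Δz̄) = -1.6900
Denominator Σ(Δz_t−Δz̄)² = 8.1000
r_1(Δz) = -1.6900 / 8.1000 = -0.209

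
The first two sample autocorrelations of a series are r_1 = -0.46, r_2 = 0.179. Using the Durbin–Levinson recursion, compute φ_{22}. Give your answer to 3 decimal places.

φ_{22} = (r_2 − r_1²) / (1 − r_1²)
r_1² = (-0.46)² = 0.2116
Numerator = 0.179 − 0.2116 = -0.0326; denominator = 1 − 0.2116 = 0.7884
φ_{22} = -0.0326 / 0.7884 = -0.041

-0.041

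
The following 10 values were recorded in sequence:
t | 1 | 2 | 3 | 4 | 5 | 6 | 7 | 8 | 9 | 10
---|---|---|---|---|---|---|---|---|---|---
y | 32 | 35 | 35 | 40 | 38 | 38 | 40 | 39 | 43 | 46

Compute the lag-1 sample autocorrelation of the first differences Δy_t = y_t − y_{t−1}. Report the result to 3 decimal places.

-0.408

First differences Δy: 3, 0, 5, -2, 0, 2, -1, 4, 3
Mean of differences = 1.5556
Numerator Σ(Δy_t−Δȳ)(Δy_{t+1}−Δȳ) = -18.8642
Denominator Σ(Δy_t−Δȳ)² = 46.2222
r_1(Δy) = -18.8642 / 46.2222 = -0.408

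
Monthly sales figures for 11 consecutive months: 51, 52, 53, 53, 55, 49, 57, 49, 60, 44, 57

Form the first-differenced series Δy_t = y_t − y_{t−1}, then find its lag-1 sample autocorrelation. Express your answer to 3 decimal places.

First differences Δy: 1, 1, 0, 2, -6, 8, -8, 11, -16, 13
Mean of differences = 0.6000
Numerator Σ(Δy_t−Δȳ)(Δy_{t+1}−Δȳ) = -590.5600
Denominator Σ(Δy_t−Δȳ)² = 712.4000
r_1(Δy) = -590.5600 / 712.4000 = -0.829

-0.829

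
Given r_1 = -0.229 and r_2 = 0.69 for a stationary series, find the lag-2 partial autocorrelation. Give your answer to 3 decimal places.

φ_{22} = (r_2 − r_1²) / (1 − r_1²)
r_1² = (-0.229)² = 0.052441
Numerator = 0.69 − 0.0524 = 0.6376; denominator = 1 − 0.0524 = 0.9476
φ_{22} = 0.6376 / 0.9476 = 0.673

0.673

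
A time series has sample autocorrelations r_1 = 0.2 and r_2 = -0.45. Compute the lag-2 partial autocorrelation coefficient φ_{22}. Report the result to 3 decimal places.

φ_{22} = (r_2 − r_1²) / (1 − r_1²)
r_1² = (0.2)² = 0.04
Numerator = -0.45 − 0.0400 = -0.4900; denominator = 1 − 0.0400 = 0.9600
φ_{22} = -0.4900 / 0.9600 = -0.510

-0.510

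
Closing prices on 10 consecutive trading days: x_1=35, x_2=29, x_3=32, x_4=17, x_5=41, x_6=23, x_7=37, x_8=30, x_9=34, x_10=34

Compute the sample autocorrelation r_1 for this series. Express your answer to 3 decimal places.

-0.668

Mean x̄ = (35 + 29 + 32 + 17 + 41 + 23 + 37 + 30 + 34 + 34)/10 = 31.2000
Numerator Σ_{t=1}^{9}(x_t−x̄)(x_{t+1}−x̄) = -291.0400
Denominator Σ(x_t−x̄)² = 435.6000
r_1 = -291.0400 / 435.6000 = -0.668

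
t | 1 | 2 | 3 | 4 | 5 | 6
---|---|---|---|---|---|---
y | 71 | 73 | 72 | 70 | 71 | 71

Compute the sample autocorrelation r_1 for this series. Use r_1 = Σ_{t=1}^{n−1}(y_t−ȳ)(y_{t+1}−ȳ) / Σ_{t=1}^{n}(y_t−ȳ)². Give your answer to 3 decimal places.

0.042

Mean ȳ = (71 + 73 + 72 + 70 + 71 + 71)/6 = 71.3333
Deviations from mean: -0.3333, 1.6667, 0.6667, -1.3333, -0.3333, -0.3333
Numerator Σ_{t=1}^{5}(y_t−ȳ)(y_{t+1}−ȳ) = 0.2222
Denominator Σ(y_t−ȳ)² = 5.3333
r_1 = 0.2222 / 5.3333 = 0.042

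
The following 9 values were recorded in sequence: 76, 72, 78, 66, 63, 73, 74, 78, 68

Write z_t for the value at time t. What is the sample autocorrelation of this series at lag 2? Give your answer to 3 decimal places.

Mean z̄ = (76 + 72 + 78 + 66 + 63 + 73 + 74 + 78 + 68)/9 = 72.0000
Numerator Σ_{t=1}^{7}(z_t−z̄)(z_{t+2}−z̄) = -56.0000
Denominator Σ(z_t−z̄)² = 226.0000
r_2 = -56.0000 / 226.0000 = -0.248

-0.248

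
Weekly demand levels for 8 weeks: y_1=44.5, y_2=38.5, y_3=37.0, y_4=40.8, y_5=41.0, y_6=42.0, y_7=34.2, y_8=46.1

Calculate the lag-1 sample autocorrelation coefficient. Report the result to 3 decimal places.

Mean ȳ = (44.5 + 38.5 + 37.0 + 40.8 + 41.0 + 42.0 + 34.2 + 46.1)/8 = 40.5125
Numerator Σ_{t=1}^{7}(y_t−ȳ)(y_{t+1}−ȳ) = -45.7614
Denominator Σ(y_t−ȳ)² = 105.8888
r_1 = -45.7614 / 105.8888 = -0.432

-0.432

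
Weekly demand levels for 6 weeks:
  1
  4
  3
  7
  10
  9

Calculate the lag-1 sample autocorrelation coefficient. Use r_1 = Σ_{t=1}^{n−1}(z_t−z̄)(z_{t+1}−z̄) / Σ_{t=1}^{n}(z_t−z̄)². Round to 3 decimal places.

Mean z̄ = (1 + 4 + 3 + 7 + 10 + 9)/6 = 5.6667
Numerator Σ_{t=1}^{5}(z_t−z̄)(z_{t+1}−z̄) = 28.8889
Denominator Σ(z_t−z̄)² = 63.3333
r_1 = 28.8889 / 63.3333 = 0.456

0.456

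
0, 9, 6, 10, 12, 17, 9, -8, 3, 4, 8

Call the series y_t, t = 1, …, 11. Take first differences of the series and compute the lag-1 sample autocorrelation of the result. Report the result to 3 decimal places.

-0.151

First differences Δy: 9, -3, 4, 2, 5, -8, -17, 11, 1, 4
Mean of differences = 0.8000
Numerator Σ(Δy_t−Δȳ)(Δy_{t+1}−Δȳ) = -93.6400
Denominator Σ(Δy_t−Δȳ)² = 619.6000
r_1(Δy) = -93.6400 / 619.6000 = -0.151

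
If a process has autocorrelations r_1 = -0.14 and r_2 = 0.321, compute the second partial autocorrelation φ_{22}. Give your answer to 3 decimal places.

φ_{22} = (r_2 − r_1²) / (1 − r_1²)
r_1² = (-0.14)² = 0.0196
Numerator = 0.321 − 0.0196 = 0.3014; denominator = 1 − 0.0196 = 0.9804
φ_{22} = 0.3014 / 0.9804 = 0.307

0.307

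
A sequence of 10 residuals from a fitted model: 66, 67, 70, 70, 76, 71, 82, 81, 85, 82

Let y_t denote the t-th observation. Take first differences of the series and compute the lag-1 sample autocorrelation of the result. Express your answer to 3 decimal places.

First differences Δy: 1, 3, 0, 6, -5, 11, -1, 4, -3
Mean of differences = 1.7778
Numerator Σ(Δy_t−Δȳ)(Δy_{t+1}−Δȳ) = -144.1605
Denominator Σ(Δy_t−Δȳ)² = 189.5556
r_1(Δy) = -144.1605 / 189.5556 = -0.761

-0.761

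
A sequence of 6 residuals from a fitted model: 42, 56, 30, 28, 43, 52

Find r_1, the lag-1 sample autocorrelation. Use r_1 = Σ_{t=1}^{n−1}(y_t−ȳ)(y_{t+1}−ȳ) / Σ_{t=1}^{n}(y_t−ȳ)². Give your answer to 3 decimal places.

-0.009

Mean ȳ = (42 + 56 + 30 + 28 + 43 + 52)/6 = 41.8333
Deviations from mean: 0.1667, 14.1667, -11.8333, -13.8333, 1.1667, 10.1667
Numerator Σ_{t=1}^{5}(y_t−ȳ)(y_{t+1}−ȳ) = -5.8611
Denominator Σ(y_t−ȳ)² = 636.8333
r_1 = -5.8611 / 636.8333 = -0.009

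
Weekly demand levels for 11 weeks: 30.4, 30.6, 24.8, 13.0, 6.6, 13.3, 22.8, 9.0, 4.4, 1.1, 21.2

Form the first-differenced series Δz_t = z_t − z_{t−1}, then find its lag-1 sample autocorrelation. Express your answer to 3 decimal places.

First differences Δz: 0.2, -5.8, -11.8, -6.4, 6.7, 9.5, -13.8, -4.6, -3.3, 20.1
Mean of differences = -0.9200
Numerator Σ(Δz_t−Δz̄)(Δz_{t+1}−Δz̄) = 16.8136
Denominator Σ(Δz_t−Δz̄)² = 967.0560
r_1(Δz) = 16.8136 / 967.0560 = 0.017

0.017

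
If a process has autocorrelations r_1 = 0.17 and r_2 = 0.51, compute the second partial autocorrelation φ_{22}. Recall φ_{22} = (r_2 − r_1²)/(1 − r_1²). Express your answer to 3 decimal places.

0.495

φ_{22} = (r_2 − r_1²) / (1 − r_1²)
r_1² = (0.17)² = 0.0289
Numerator = 0.51 − 0.0289 = 0.4811; denominator = 1 − 0.0289 = 0.9711
φ_{22} = 0.4811 / 0.9711 = 0.495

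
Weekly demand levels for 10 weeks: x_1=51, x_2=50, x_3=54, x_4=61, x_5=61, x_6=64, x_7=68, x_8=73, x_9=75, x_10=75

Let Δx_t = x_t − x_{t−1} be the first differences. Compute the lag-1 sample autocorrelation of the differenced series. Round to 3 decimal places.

-0.139

First differences Δx: -1, 4, 7, 0, 3, 4, 5, 2, 0
Mean of differences = 2.6667
Numerator Σ(Δx_t−Δx̄)(Δx_{t+1}−Δx̄) = -7.7778
Denominator Σ(Δx_t−Δx̄)² = 56.0000
r_1(Δx) = -7.7778 / 56.0000 = -0.139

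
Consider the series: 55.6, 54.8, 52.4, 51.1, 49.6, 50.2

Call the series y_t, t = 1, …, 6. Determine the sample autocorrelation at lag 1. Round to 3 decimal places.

0.570

Mean ȳ = (55.6 + 54.8 + 52.4 + 51.1 + 49.6 + 50.2)/6 = 52.2833
Σ(y_t−ȳ)(y_{t+1}−ȳ) = (8.3469) + (0.2936) + (-0.1381) + (3.1753) + (5.5903) = 17.2681
Denominator Σ(y_t−ȳ)² = 30.2883
r_1 = 17.2681 / 30.2883 = 0.570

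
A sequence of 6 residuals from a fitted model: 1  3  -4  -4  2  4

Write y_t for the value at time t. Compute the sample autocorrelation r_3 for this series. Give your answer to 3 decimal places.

Mean ȳ = (1 + 3 − 4 − 4 + 2 + 4)/6 = 0.3333
Deviations from mean: 0.6667, 2.6667, -4.3333, -4.3333, 1.6667, 3.6667
Numerator Σ_{t=1}^{3}(y_t−ȳ)(y_{t+3}−ȳ) = -14.3333
Denominator Σ(y_t−ȳ)² = 61.3333
r_3 = -14.3333 / 61.3333 = -0.234

-0.234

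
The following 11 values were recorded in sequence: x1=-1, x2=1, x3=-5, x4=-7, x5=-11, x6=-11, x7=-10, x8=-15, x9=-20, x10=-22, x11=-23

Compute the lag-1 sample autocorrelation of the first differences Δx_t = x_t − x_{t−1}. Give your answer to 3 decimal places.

First differences Δx: 2, -6, -2, -4, 0, 1, -5, -5, -2, -1
Mean of differences = -2.2000
Numerator Σ(Δx_t−Δx̄)(Δx_{t+1}−Δx̄) = -15.4400
Denominator Σ(Δx_t−Δx̄)² = 67.6000
r_1(Δx) = -15.4400 / 67.6000 = -0.228

-0.228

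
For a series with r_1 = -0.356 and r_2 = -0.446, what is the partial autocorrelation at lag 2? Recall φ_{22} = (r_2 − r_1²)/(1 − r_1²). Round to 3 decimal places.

-0.656

φ_{22} = (r_2 − r_1²) / (1 − r_1²)
r_1² = (-0.356)² = 0.126736
Numerator = -0.446 − 0.1267 = -0.5727; denominator = 1 − 0.1267 = 0.8733
φ_{22} = -0.5727 / 0.8733 = -0.656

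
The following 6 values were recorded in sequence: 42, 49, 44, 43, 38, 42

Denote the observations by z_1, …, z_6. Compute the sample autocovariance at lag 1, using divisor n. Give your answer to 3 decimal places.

0.833

Mean z̄ = (42 + 49 + 44 + 43 + 38 + 42)/6 = 43.0000
Deviations: -1.0000, 6.0000, 1.0000, 0.0000, -5.0000, -1.0000
Σ_{t=1}^{5}(z_t−z̄)(z_{t+1}−z̄) = 5.0000
γ_1 = 5.0000 / 6 = 0.833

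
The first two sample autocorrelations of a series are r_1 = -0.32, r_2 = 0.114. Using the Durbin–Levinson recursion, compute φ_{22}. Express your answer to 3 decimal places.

φ_{22} = (r_2 − r_1²) / (1 − r_1²)
r_1² = (-0.32)² = 0.1024
Numerator = 0.114 − 0.1024 = 0.0116; denominator = 1 − 0.1024 = 0.8976
φ_{22} = 0.0116 / 0.8976 = 0.013

0.013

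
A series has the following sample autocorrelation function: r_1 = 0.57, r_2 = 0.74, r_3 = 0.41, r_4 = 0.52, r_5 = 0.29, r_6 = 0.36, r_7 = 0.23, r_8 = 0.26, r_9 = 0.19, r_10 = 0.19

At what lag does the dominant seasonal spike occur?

The largest autocorrelation is r_2 = 0.74; the remaining lags stay at or below 0.57.
The dominant spike at lag 2 indicates a seasonal period of 2.

2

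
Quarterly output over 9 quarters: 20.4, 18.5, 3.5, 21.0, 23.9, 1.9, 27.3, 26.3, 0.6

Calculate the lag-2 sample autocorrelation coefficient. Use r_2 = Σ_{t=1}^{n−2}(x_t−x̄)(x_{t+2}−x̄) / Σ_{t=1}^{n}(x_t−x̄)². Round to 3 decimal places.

-0.471

Mean x̄ = (20.4 + 18.5 + 3.5 + 21.0 + 23.9 + 1.9 + 27.3 + 26.3 + 0.6)/9 = 15.9333
Σ(x_t−x̄)(x_{t+2}−x̄) = (-55.5356) + (13.0044) + (-99.0522) + (-71.1022) + (90.5544) + (-145.4789) + (-174.2889) = -441.8989
Denominator Σ(x_t−x̄)² = 938.9800
r_2 = -441.8989 / 938.9800 = -0.471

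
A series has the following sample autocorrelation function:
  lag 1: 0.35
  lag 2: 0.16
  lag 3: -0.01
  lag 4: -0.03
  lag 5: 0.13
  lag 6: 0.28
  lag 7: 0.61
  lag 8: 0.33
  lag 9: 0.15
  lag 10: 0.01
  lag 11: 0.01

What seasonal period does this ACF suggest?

The largest autocorrelation is r_7 = 0.61; the remaining lags stay at or below 0.35. The elevated value at lag 1 (0.35), dropping to 0.16 at lag 2, reflects decaying short-term dependence rather than seasonality.
The dominant spike at lag 7 indicates a seasonal period of 7.

7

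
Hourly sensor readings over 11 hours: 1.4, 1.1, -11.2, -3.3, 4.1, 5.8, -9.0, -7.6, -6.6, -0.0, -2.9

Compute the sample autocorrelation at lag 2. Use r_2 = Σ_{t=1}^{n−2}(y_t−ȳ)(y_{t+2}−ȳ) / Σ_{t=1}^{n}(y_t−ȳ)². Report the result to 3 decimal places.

Mean ȳ = (1.4 + 1.1 − 11.2 − 3.3 + 4.1 + 5.8 − 9.0 − 7.6 − 6.6 − 0.0 − 2.9)/11 = -2.5636
Numerator Σ_{t=1}^{9}(y_t−ȳ)(y_{t+2}−ȳ) = -171.2236
Denominator Σ(y_t−ȳ)² = 308.3855
r_2 = -171.2236 / 308.3855 = -0.555

-0.555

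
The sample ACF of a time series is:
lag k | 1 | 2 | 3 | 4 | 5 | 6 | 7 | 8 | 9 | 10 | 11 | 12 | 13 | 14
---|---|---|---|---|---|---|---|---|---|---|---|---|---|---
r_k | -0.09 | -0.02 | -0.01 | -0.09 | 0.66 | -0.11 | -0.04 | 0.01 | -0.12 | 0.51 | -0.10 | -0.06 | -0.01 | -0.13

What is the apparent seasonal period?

5

The largest autocorrelation is r_5 = 0.66, with a weaker echo at lag 10 (0.51); the remaining lags stay at or below 0.01.
The dominant spike at lag 5 indicates a seasonal period of 5.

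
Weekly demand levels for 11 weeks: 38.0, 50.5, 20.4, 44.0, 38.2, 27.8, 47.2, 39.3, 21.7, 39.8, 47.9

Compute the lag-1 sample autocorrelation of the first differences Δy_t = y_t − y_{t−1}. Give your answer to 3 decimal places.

-0.533

First differences Δy: 12.5, -30.1, 23.6, -5.8, -10.4, 19.4, -7.9, -17.6, 18.1, 8.1
Mean of differences = 0.9900
Numerator Σ(Δy_t−Δȳ)(Δy_{t+1}−Δȳ) = -1541.4871
Denominator Σ(Δy_t−Δȳ)² = 2892.9690
r_1(Δy) = -1541.4871 / 2892.9690 = -0.533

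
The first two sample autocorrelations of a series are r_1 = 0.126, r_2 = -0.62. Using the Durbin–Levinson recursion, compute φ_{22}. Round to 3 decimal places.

-0.646

φ_{22} = (r_2 − r_1²) / (1 − r_1²)
r_1² = (0.126)² = 0.015876
Numerator = -0.62 − 0.0159 = -0.6359; denominator = 1 − 0.0159 = 0.9841
φ_{22} = -0.6359 / 0.9841 = -0.646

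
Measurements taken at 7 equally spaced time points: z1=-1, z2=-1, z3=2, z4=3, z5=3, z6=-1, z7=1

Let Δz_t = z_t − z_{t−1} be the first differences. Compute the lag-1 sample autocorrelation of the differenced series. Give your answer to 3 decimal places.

First differences Δz: 0, 3, 1, 0, -4, 2
Mean of differences = 0.3333
Numerator Σ(Δz_t−Δz̄)(Δz_{t+1}−Δz̄) = -5.1111
Denominator Σ(Δz_t−Δz̄)² = 29.3333
r_1(Δz) = -5.1111 / 29.3333 = -0.174

-0.174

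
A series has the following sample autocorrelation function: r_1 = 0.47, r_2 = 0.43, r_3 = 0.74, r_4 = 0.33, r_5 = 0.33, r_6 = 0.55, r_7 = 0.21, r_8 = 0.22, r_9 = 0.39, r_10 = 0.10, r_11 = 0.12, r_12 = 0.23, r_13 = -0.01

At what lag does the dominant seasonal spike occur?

The largest autocorrelation is r_3 = 0.74, with a weaker echo at lag 6 (0.55); the remaining lags stay at or below 0.47. The elevated value at lag 1 (0.47), dropping to 0.43 at lag 2, reflects decaying short-term dependence rather than seasonality.
The dominant spike at lag 3 indicates a seasonal period of 3.

3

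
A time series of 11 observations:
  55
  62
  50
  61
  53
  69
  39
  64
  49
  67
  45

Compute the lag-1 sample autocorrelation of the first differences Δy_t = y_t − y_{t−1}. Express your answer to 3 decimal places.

First differences Δy: 7, -12, 11, -8, 16, -30, 25, -15, 18, -22
Mean of differences = -1.0000
Numerator Σ(Δy_t−Δȳ)(Δy_{t+1}−Δȳ) = -2699.0000
Denominator Σ(Δy_t−Δȳ)² = 3182.0000
r_1(Δy) = -2699.0000 / 3182.0000 = -0.848

-0.848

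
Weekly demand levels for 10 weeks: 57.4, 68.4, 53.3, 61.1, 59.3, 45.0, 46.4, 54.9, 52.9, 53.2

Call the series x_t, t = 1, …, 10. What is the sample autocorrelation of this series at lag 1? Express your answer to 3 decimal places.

Mean x̄ = (57.4 + 68.4 + 53.3 + 61.1 + 59.3 + 45.0 + 46.4 + 54.9 + 52.9 + 53.2)/10 = 55.1900
Numerator Σ_{t=1}^{9}(x_t−x̄)(x_{t+1}−x̄) = 72.8069
Denominator Σ(x_t−x̄)² = 425.1690
r_1 = 72.8069 / 425.1690 = 0.171

0.171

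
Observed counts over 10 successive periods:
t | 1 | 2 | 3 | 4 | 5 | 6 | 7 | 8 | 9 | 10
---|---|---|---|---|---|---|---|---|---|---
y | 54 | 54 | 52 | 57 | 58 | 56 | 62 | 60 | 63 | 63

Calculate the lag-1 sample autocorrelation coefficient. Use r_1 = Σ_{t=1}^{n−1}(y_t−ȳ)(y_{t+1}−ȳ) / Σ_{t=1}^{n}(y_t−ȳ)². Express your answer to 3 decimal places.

Mean ȳ = (54 + 54 + 52 + 57 + 58 + 56 + 62 + 60 + 63 + 63)/10 = 57.9000
Numerator Σ_{t=1}^{9}(y_t−ȳ)(y_{t+1}−ȳ) = 80.7900
Denominator Σ(y_t−ȳ)² = 142.9000
r_1 = 80.7900 / 142.9000 = 0.565

0.565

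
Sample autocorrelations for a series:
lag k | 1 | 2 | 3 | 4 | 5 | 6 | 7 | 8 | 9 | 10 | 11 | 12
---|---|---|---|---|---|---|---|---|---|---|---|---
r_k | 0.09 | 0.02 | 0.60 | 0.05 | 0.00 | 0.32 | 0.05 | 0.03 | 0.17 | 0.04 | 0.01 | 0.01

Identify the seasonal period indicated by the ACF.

The largest autocorrelation is r_3 = 0.60, with weaker echoes at lags 6 (0.32) and 9 (0.17); the remaining lags stay at or below 0.09.
The dominant spike at lag 3 indicates a seasonal period of 3.

3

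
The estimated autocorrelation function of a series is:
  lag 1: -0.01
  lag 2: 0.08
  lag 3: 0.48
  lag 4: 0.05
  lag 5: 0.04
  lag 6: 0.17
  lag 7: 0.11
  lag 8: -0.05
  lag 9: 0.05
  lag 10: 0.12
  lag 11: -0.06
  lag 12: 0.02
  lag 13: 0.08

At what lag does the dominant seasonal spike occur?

3

The largest autocorrelation is r_3 = 0.48, with a weaker echo at lag 6 (0.17); the remaining lags stay at or below 0.12.
The dominant spike at lag 3 indicates a seasonal period of 3.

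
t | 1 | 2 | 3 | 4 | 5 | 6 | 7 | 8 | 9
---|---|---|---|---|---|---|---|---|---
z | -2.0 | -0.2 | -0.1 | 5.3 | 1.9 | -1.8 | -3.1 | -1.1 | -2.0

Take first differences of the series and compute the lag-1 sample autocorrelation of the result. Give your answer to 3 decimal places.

-0.072

First differences Δz: 1.8, 0.1, 5.4, -3.4, -3.7, -1.3, 2.0, -0.9
Mean of differences = 0.0000
Numerator Σ(Δz_t−Δz̄)(Δz_{t+1}−Δz̄) = -4.6500
Denominator Σ(Δz_t−Δz̄)² = 64.1600
r_1(Δz) = -4.6500 / 64.1600 = -0.072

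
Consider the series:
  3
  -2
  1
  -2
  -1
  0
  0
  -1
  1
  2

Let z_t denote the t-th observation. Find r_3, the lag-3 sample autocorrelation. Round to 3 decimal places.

-0.110

Mean z̄ = (3 − 2 + 1 − 2 − 1 + 0 + 0 − 1 + 1 + 2)/10 = 0.1000
Numerator Σ_{t=1}^{7}(z_t−z̄)(z_{t+3}−z̄) = -2.7300
Denominator Σ(z_t−z̄)² = 24.9000
r_3 = -2.7300 / 24.9000 = -0.110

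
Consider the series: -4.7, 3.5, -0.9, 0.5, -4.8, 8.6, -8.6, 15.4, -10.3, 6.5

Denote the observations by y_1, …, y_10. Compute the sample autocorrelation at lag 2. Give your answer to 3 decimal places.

Mean ȳ = (-4.7 + 3.5 − 0.9 + 0.5 − 4.8 + 8.6 − 8.6 + 15.4 − 10.3 + 6.5)/10 = 0.5200
Numerator Σ_{t=1}^{8}(y_t−ȳ)(y_{t+2}−ȳ) = 371.1552
Denominator Σ(y_t−ȳ)² = 589.1560
r_2 = 371.1552 / 589.1560 = 0.630

0.630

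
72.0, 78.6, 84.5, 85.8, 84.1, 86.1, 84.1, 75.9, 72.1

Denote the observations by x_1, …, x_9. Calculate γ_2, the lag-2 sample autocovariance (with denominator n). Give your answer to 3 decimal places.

-4.431

Mean x̄ = (72.0 + 78.6 + 84.5 + 85.8 + 84.1 + 86.1 + 84.1 + 75.9 + 72.1)/9 = 80.3556
Σ_{t=1}^{7}(x_t−x̄)(x_{t+2}−x̄) = -39.8795
γ_2 = -39.8795 / 9 = -4.431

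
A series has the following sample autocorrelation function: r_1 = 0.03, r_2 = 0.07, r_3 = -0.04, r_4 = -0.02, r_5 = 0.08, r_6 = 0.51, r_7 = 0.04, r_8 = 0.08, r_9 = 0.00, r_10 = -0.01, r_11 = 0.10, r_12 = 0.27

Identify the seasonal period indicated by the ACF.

The largest autocorrelation is r_6 = 0.51, with a weaker echo at lag 12 (0.27); the remaining lags stay at or below 0.10.
The dominant spike at lag 6 indicates a seasonal period of 6.

6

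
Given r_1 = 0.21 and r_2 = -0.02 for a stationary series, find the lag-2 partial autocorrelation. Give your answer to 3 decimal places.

φ_{22} = (r_2 − r_1²) / (1 − r_1²)
r_1² = (0.21)² = 0.0441
Numerator = -0.02 − 0.0441 = -0.0641; denominator = 1 − 0.0441 = 0.9559
φ_{22} = -0.0641 / 0.9559 = -0.067

-0.067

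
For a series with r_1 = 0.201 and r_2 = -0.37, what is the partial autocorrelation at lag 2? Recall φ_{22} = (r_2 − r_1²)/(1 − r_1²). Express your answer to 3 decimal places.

-0.428

φ_{22} = (r_2 − r_1²) / (1 − r_1²)
r_1² = (0.201)² = 0.040401
Numerator = -0.37 − 0.0404 = -0.4104; denominator = 1 − 0.0404 = 0.9596
φ_{22} = -0.4104 / 0.9596 = -0.428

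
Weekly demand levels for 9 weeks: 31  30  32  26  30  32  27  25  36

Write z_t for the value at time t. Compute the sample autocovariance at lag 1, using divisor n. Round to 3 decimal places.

Mean z̄ = (31 + 30 + 32 + 26 + 30 + 32 + 27 + 25 + 36)/9 = 29.8889
Σ_{t=1}^{8}(z_t−z̄)(z_{t+1}−z̄) = -29.9012
γ_1 = -29.9012 / 9 = -3.322

-3.322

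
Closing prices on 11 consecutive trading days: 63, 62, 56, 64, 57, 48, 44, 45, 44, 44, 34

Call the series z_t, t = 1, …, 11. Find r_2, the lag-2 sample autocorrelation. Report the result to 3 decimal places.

Mean z̄ = (63 + 62 + 56 + 64 + 57 + 48 + 44 + 45 + 44 + 44 + 34)/11 = 51.0000
Numerator Σ_{t=1}^{9}(z_t−z̄)(z_{t+2}−z̄) = 380.0000
Denominator Σ(z_t−z̄)² = 976.0000
r_2 = 380.0000 / 976.0000 = 0.389

0.389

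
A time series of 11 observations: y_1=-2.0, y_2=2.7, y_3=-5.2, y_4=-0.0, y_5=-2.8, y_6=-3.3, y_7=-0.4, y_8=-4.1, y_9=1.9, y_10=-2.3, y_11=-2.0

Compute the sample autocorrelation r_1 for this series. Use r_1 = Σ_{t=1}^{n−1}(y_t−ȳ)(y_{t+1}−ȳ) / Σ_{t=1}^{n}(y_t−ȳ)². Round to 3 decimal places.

-0.657

Mean ȳ = (-2.0 + 2.7 − 5.2 − 0.0 − 2.8 − 3.3 − 0.4 − 4.1 + 1.9 − 2.3 − 2.0)/11 = -1.5909
Numerator Σ_{t=1}^{10}(y_t−ȳ)(y_{t+1}−ȳ) = -38.8083
Denominator Σ(y_t−ȳ)² = 59.0891
r_1 = -38.8083 / 59.0891 = -0.657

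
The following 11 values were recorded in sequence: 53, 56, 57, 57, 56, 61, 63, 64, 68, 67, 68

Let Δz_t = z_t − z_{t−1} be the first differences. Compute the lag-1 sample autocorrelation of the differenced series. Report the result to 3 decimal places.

-0.267

First differences Δz: 3, 1, 0, -1, 5, 2, 1, 4, -1, 1
Mean of differences = 1.5000
Numerator Σ(Δz_t−Δz̄)(Δz_{t+1}−Δz̄) = -9.7500
Denominator Σ(Δz_t−Δz̄)² = 36.5000
r_1(Δz) = -9.7500 / 36.5000 = -0.267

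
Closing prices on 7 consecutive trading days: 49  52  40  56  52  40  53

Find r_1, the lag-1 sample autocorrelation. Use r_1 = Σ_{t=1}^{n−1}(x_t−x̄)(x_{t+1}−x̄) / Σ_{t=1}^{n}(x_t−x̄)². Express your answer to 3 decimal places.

Mean x̄ = (49 + 52 + 40 + 56 + 52 + 40 + 53)/7 = 48.8571
Deviations from mean: 0.1429, 3.1429, -8.8571, 7.1429, 3.1429, -8.8571, 4.1429
Σ(x_t−x̄)(x_{t+1}−x̄) = (0.4490) + (-27.8367) + (-63.2653) + (22.4490) + (-27.8367) + (-36.6939) = -132.7347
Denominator Σ(x_t−x̄)² = 244.8571
r_1 = -132.7347 / 244.8571 = -0.542

-0.542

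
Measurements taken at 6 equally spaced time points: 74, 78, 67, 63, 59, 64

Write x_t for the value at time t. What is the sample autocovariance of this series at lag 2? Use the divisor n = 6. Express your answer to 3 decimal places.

Mean x̄ = (74 + 78 + 67 + 63 + 59 + 64)/6 = 67.5000
Deviations: 6.5000, 10.5000, -0.5000, -4.5000, -8.5000, -3.5000
Σ_{t=1}^{4}(x_t−x̄)(x_{t+2}−x̄) = -30.5000
γ_2 = -30.5000 / 6 = -5.083

-5.083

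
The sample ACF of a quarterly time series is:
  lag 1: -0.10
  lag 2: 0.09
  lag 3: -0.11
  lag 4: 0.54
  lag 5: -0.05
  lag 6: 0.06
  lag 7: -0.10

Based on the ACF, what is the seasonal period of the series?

4

The largest autocorrelation is r_4 = 0.54; the remaining lags stay at or below 0.09.
The dominant spike at lag 4 indicates a seasonal period of 4.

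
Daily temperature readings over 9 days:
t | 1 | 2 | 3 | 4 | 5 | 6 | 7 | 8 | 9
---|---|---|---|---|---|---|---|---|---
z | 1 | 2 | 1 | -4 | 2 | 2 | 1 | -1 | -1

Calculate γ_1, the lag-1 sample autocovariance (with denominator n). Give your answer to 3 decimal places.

-0.346

Mean z̄ = (1 + 2 + 1 − 4 + 2 + 2 + 1 − 1 − 1)/9 = 0.3333
Σ_{t=1}^{8}(z_t−z̄)(z_{t+1}−z̄) = -3.1111
γ_1 = -3.1111 / 9 = -0.346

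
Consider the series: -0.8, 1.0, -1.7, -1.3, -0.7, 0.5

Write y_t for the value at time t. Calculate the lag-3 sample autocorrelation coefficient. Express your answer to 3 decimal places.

Mean ȳ = (-0.8 + 1.0 − 1.7 − 1.3 − 0.7 + 0.5)/6 = -0.5000
Σ(y_t−ȳ)(y_{t+3}−ȳ) = (0.2400) + (-0.3000) + (-1.2000) = -1.2600
Denominator Σ(y_t−ȳ)² = 5.4600
r_3 = -1.2600 / 5.4600 = -0.231

-0.231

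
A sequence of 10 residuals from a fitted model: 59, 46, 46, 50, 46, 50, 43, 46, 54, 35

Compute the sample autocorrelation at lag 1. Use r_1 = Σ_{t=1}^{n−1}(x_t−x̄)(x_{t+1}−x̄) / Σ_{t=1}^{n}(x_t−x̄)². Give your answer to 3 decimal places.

-0.327

Mean x̄ = (59 + 46 + 46 + 50 + 46 + 50 + 43 + 46 + 54 + 35)/10 = 47.5000
Numerator Σ_{t=1}^{9}(x_t−x̄)(x_{t+1}−x̄) = -121.7500
Denominator Σ(x_t−x̄)² = 372.5000
r_1 = -121.7500 / 372.5000 = -0.327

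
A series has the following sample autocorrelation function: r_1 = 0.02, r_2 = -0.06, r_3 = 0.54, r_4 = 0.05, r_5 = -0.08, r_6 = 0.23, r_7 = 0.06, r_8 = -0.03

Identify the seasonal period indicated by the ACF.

The largest autocorrelation is r_3 = 0.54, with a weaker echo at lag 6 (0.23); the remaining lags stay at or below 0.06.
The dominant spike at lag 3 indicates a seasonal period of 3.

3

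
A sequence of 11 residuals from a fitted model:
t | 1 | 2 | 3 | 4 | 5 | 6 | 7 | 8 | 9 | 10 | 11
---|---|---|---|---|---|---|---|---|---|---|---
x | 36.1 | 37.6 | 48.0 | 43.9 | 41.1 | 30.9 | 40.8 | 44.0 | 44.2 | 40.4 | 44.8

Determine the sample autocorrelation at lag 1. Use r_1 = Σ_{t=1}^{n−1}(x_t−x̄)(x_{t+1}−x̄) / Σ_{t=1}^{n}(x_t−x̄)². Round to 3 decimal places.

Mean x̄ = (36.1 + 37.6 + 48.0 + 43.9 + 41.1 + 30.9 + 40.8 + 44.0 + 44.2 + 40.4 + 44.8)/11 = 41.0727
Numerator Σ_{t=1}^{10}(x_t−x̄)(x_{t+1}−x̄) = 19.1165
Denominator Σ(x_t−x̄)² = 229.0218
r_1 = 19.1165 / 229.0218 = 0.083

0.083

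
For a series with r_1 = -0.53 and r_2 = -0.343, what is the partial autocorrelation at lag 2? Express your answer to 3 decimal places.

φ_{22} = (r_2 − r_1²) / (1 − r_1²)
r_1² = (-0.53)² = 0.2809
Numerator = -0.343 − 0.2809 = -0.6239; denominator = 1 − 0.2809 = 0.7191
φ_{22} = -0.6239 / 0.7191 = -0.868

-0.868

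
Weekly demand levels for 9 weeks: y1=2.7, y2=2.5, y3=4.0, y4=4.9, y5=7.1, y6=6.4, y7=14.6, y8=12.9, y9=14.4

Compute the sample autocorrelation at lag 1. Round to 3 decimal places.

0.614

Mean ȳ = (2.7 + 2.5 + 4.0 + 4.9 + 7.1 + 6.4 + 14.6 + 12.9 + 14.4)/9 = 7.7222
Numerator Σ_{t=1}^{8}(y_t−ȳ)(y_{t+1}−ȳ) = 119.8428
Denominator Σ(y_t−ȳ)² = 195.1556
r_1 = 119.8428 / 195.1556 = 0.614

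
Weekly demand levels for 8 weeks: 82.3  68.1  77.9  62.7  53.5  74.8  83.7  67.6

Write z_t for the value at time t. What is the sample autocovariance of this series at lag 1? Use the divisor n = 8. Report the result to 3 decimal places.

-3.075

Mean z̄ = (82.3 + 68.1 + 77.9 + 62.7 + 53.5 + 74.8 + 83.7 + 67.6)/8 = 71.3250
Σ_{t=1}^{7}(z_t−z̄)(z_{t+1}−z̄) = -24.6031
γ_1 = -24.6031 / 8 = -3.075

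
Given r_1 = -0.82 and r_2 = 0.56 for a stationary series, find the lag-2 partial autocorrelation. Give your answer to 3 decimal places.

φ_{22} = (r_2 − r_1²) / (1 − r_1²)
r_1² = (-0.82)² = 0.6724
Numerator = 0.56 − 0.6724 = -0.1124; denominator = 1 − 0.6724 = 0.3276
φ_{22} = -0.1124 / 0.3276 = -0.343

-0.343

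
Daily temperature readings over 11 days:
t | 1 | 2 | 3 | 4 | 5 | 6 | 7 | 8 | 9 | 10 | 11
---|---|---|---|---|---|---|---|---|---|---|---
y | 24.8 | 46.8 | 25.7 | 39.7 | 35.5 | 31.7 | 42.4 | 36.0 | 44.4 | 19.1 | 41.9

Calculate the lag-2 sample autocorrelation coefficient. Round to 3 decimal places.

0.305

Mean ȳ = (24.8 + 46.8 + 25.7 + 39.7 + 35.5 + 31.7 + 42.4 + 36.0 + 44.4 + 19.1 + 41.9)/11 = 35.2727
Numerator Σ_{t=1}^{9}(y_t−ȳ)(y_{t+2}−ȳ) = 246.0949
Denominator Σ(y_t−ȳ)² = 806.7218
r_2 = 246.0949 / 806.7218 = 0.305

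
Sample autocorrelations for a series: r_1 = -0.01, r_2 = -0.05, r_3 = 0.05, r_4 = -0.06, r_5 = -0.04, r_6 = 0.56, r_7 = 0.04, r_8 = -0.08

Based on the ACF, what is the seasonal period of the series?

The largest autocorrelation is r_6 = 0.56; the remaining lags stay at or below 0.05.
The dominant spike at lag 6 indicates a seasonal period of 6.

6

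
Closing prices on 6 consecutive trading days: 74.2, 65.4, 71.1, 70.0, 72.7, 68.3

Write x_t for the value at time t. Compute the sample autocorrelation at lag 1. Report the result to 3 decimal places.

Mean x̄ = (74.2 + 65.4 + 71.1 + 70.0 + 72.7 + 68.3)/6 = 70.2833
Deviations from mean: 3.9167, -4.8833, 0.8167, -0.2833, 2.4167, -1.9833
Σ(x_t−x̄)(x_{t+1}−x̄) = (-19.1264) + (-3.9881) + (-0.2314) + (-0.6847) + (-4.7931) = -28.8236
Denominator Σ(x_t−x̄)² = 49.7083
r_1 = -28.8236 / 49.7083 = -0.580

-0.580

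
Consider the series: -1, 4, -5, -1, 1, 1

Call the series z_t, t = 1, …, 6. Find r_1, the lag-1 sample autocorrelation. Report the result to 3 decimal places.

Mean z̄ = (-1 + 4 − 5 − 1 + 1 + 1)/6 = -0.1667
Deviations from mean: -0.8333, 4.1667, -4.8333, -0.8333, 1.1667, 1.1667
Σ(z_t−z̄)(z_{t+1}−z̄) = (-3.4722) + (-20.1389) + (4.0278) + (-0.9722) + (1.3611) = -19.1944
Denominator Σ(z_t−z̄)² = 44.8333
r_1 = -19.1944 / 44.8333 = -0.428

-0.428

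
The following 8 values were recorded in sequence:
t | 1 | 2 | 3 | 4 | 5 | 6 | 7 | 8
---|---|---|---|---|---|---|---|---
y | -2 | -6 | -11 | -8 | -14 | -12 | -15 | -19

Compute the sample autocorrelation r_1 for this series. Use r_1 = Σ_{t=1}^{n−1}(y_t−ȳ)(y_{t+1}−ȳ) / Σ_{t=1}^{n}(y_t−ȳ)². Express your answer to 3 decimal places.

Mean ȳ = (-2 − 6 − 11 − 8 − 14 − 12 − 15 − 19)/8 = -10.8750
Deviations from mean: 8.8750, 4.8750, -0.1250, 2.8750, -3.1250, -1.1250, -4.1250, -8.1250
Σ(y_t−ȳ)(y_{t+1}−ȳ) = (43.2656) + (-0.6094) + (-0.3594) + (-8.9844) + (3.5156) + (4.6406) + (33.5156) = 74.9844
Denominator Σ(y_t−ȳ)² = 204.8750
r_1 = 74.9844 / 204.8750 = 0.366

0.366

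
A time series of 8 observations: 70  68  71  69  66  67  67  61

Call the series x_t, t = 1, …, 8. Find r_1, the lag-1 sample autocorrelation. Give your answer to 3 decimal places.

Mean x̄ = (70 + 68 + 71 + 69 + 66 + 67 + 67 + 61)/8 = 67.3750
Deviations from mean: 2.6250, 0.6250, 3.6250, 1.6250, -1.3750, -0.3750, -0.3750, -6.3750
Numerator Σ_{t=1}^{7}(x_t−x̄)(x_{t+1}−x̄) = 10.6094
Denominator Σ(x_t−x̄)² = 65.8750
r_1 = 10.6094 / 65.8750 = 0.161

0.161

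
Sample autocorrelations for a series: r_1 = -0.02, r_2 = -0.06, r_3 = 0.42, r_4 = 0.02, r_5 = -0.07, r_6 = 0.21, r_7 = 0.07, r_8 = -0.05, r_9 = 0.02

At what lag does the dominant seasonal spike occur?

The largest autocorrelation is r_3 = 0.42, with a weaker echo at lag 6 (0.21); the remaining lags stay at or below 0.07.
The dominant spike at lag 3 indicates a seasonal period of 3.

3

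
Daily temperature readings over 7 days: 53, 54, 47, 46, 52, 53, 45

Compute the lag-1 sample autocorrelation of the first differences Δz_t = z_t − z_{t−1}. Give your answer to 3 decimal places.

-0.079

First differences Δz: 1, -7, -1, 6, 1, -8
Mean of differences = -1.3333
Numerator Σ(Δz_t−Δz̄)(Δz_{t+1}−Δz̄) = -11.1111
Denominator Σ(Δz_t−Δz̄)² = 141.3333
r_1(Δz) = -11.1111 / 141.3333 = -0.079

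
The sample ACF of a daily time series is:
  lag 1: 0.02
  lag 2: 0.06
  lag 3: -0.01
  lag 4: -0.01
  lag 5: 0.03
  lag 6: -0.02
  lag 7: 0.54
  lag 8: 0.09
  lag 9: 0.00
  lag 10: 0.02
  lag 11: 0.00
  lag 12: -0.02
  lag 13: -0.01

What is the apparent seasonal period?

The largest autocorrelation is r_7 = 0.54; the remaining lags stay at or below 0.09.
The dominant spike at lag 7 indicates a seasonal period of 7.

7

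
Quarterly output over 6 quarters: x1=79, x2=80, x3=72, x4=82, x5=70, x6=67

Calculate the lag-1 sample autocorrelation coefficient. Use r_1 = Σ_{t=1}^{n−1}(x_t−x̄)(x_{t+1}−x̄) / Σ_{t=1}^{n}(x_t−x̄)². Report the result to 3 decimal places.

-0.059

Mean x̄ = (79 + 80 + 72 + 82 + 70 + 67)/6 = 75.0000
Deviations from mean: 4.0000, 5.0000, -3.0000, 7.0000, -5.0000, -8.0000
Σ(x_t−x̄)(x_{t+1}−x̄) = (20.0000) + (-15.0000) + (-21.0000) + (-35.0000) + (40.0000) = -11.0000
Denominator Σ(x_t−x̄)² = 188.0000
r_1 = -11.0000 / 188.0000 = -0.059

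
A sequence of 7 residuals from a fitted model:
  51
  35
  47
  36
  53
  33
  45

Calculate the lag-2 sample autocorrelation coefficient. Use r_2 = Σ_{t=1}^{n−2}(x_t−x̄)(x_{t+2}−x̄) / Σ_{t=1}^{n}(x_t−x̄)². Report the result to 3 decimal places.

0.552

Mean x̄ = (51 + 35 + 47 + 36 + 53 + 33 + 45)/7 = 42.8571
Deviations from mean: 8.1429, -7.8571, 4.1429, -6.8571, 10.1429, -9.8571, 2.1429
Numerator Σ_{t=1}^{5}(x_t−x̄)(x_{t+2}−x̄) = 218.9592
Denominator Σ(x_t−x̄)² = 396.8571
r_2 = 218.9592 / 396.8571 = 0.552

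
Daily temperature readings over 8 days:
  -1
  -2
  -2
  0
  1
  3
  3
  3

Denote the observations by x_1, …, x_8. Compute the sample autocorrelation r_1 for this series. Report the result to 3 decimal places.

0.730

Mean x̄ = (-1 − 2 − 2 + 0 + 1 + 3 + 3 + 3)/8 = 0.6250
Numerator Σ_{t=1}^{7}(x_t−x̄)(x_{t+1}−x̄) = 24.7344
Denominator Σ(x_t−x̄)² = 33.8750
r_1 = 24.7344 / 33.8750 = 0.730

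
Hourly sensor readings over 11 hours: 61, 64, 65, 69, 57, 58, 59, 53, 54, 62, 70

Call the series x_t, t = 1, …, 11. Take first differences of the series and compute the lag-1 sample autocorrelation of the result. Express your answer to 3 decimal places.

0.027

First differences Δx: 3, 1, 4, -12, 1, 1, -6, 1, 8, 8
Mean of differences = 0.9000
Numerator Σ(Δx_t−Δx̄)(Δx_{t+1}−Δx̄) = 8.9900
Denominator Σ(Δx_t−Δx̄)² = 328.9000
r_1(Δx) = 8.9900 / 328.9000 = 0.027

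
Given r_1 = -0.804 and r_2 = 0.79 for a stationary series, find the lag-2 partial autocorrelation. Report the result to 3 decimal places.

0.406

φ_{22} = (r_2 − r_1²) / (1 − r_1²)
r_1² = (-0.804)² = 0.646416
Numerator = 0.79 − 0.6464 = 0.1436; denominator = 1 − 0.6464 = 0.3536
φ_{22} = 0.1436 / 0.3536 = 0.406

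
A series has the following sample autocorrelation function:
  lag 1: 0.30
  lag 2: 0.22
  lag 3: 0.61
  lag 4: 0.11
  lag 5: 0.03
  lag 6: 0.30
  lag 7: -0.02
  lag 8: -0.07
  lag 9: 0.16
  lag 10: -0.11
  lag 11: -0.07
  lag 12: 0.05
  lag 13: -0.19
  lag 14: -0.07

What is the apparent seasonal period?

3

The largest autocorrelation is r_3 = 0.61; the remaining lags stay at or below 0.30. The elevated value at lag 1 (0.30), dropping to 0.22 at lag 2, reflects decaying short-term dependence rather than seasonality.
The dominant spike at lag 3 indicates a seasonal period of 3.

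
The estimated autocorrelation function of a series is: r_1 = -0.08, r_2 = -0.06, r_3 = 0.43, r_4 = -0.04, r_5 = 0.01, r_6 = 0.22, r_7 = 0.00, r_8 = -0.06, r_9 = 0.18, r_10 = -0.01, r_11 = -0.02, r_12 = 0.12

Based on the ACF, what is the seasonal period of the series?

3

The largest autocorrelation is r_3 = 0.43, with weaker echoes at lags 6 (0.22) and 9 (0.18); the remaining lags stay at or below 0.12.
The dominant spike at lag 3 indicates a seasonal period of 3.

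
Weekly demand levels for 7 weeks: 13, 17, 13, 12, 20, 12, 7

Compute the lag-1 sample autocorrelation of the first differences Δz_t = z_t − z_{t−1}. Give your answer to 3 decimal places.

-0.278

First differences Δz: 4, -4, -1, 8, -8, -5
Mean of differences = -1.0000
Numerator Σ(Δz_t−Δz̄)(Δz_{t+1}−Δz̄) = -50.0000
Denominator Σ(Δz_t−Δz̄)² = 180.0000
r_1(Δz) = -50.0000 / 180.0000 = -0.278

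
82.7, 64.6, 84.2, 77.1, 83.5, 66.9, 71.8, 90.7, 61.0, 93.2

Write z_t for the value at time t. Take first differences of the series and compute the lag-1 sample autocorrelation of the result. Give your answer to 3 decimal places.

First differences Δz: -18.1, 19.6, -7.1, 6.4, -16.6, 4.9, 18.9, -29.7, 32.2
Mean of differences = 1.1667
Numerator Σ(Δz_t−Δz̄)(Δz_{t+1}−Δz̄) = -2149.1611
Denominator Σ(Δz_t−Δz̄)² = 3366.6000
r_1(Δz) = -2149.1611 / 3366.6000 = -0.638

-0.638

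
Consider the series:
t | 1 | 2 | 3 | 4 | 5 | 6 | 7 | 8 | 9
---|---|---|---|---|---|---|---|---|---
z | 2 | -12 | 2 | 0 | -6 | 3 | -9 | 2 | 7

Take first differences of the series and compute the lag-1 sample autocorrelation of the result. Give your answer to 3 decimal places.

First differences Δz: -14, 14, -2, -6, 9, -12, 11, 5
Mean of differences = 0.6250
Numerator Σ(Δz_t−Δz̄)(Δz_{t+1}−Δz̄) = -460.1406
Denominator Σ(Δz_t−Δz̄)² = 799.8750
r_1(Δz) = -460.1406 / 799.8750 = -0.575

-0.575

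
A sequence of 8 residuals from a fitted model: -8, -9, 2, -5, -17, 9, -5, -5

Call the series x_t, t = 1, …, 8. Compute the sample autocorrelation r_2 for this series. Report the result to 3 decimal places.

Mean x̄ = (-8 − 9 + 2 − 5 − 17 + 9 − 5 − 5)/8 = -4.7500
Σ(x_t−x̄)(x_{t+2}−x̄) = (-21.9375) + (1.0625) + (-82.6875) + (-3.4375) + (3.0625) + (-3.4375) = -107.3750
Denominator Σ(x_t−x̄)² = 413.5000
r_2 = -107.3750 / 413.5000 = -0.260

-0.260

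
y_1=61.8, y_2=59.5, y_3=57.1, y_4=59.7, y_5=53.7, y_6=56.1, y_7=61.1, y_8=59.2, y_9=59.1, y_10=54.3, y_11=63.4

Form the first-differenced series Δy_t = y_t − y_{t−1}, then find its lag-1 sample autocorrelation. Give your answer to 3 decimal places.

First differences Δy: -2.3, -2.4, 2.6, -6.0, 2.4, 5.0, -1.9, -0.1, -4.8, 9.1
Mean of differences = 0.1600
Numerator Σ(Δy_t−Δȳ)(Δy_{t+1}−Δȳ) = -70.4236
Denominator Σ(Δy_t−Δȳ)² = 193.7840
r_1(Δy) = -70.4236 / 193.7840 = -0.363

-0.363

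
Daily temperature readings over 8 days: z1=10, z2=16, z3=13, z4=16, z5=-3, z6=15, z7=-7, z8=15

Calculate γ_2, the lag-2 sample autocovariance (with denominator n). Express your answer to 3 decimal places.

Mean z̄ = (10 + 16 + 13 + 16 − 3 + 15 − 7 + 15)/8 = 9.3750
Σ_{t=1}^{6}(z_t−z̄)(z_{t+2}−z̄) = 272.8438
γ_2 = 272.8438 / 8 = 34.105

34.105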